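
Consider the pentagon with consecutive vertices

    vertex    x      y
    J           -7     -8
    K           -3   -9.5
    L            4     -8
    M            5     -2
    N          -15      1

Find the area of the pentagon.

Apply Gauss's area formula: 2A = Σ (x_i·y_{i+1} − x_{i+1}·y_i), indices taken mod 5.
Σ = (42.5) + (62) + (32) + (-25) + (127) = 238.5
Area = |Σ|/2 = 119.25.

119.25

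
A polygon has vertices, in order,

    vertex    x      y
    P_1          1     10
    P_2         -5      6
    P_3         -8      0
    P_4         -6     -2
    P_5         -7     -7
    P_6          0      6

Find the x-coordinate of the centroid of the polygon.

-287/75

Apply Gauss's area formula. First the cross-terms c_i = x_i·y_{i+1} − x_{i+1}·y_i:
  56, 48, 16, 28, -42, -6  ⇒  2A = 100, A = 50.
Then Σ (x_i + x_{i+1})·c_i = -1148, so x̄ = -1148 / (6·50) = -287/75.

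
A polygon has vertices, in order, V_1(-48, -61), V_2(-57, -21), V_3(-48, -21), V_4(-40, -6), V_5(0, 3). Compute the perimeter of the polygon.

|V_1V_2| = √((-9)² + (40)²) = √1681 = 41
|V_2V_3| = √((9)² + (0)²) = √81 = 9
|V_3V_4| = √((8)² + (15)²) = √289 = 17
|V_4V_5| = √((40)² + (9)²) = √1681 = 41
|V_5V_1| = √((-48)² + (-64)²) = √6400 = 80
Perimeter = 41 + 9 + 17 + 41 + 80 = 188.

188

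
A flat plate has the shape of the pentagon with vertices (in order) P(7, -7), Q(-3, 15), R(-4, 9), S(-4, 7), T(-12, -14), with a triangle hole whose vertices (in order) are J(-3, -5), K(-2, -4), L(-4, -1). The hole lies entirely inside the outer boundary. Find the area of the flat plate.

221

Outer boundary:
Apply Gauss's area formula: 2A = Σ (x_i·y_{i+1} − x_{i+1}·y_i), indices taken mod 5.
Cross-terms: 84, 33, 8, 140, 182  ⇒  Σ = 447
Area = |Σ|/2 = 223.5.
Hole:
Σ = (2) + (-14) + (17) = 5
Area = |Σ|/2 = 2.5.
Net area = 223.5 − 2.5 = 221.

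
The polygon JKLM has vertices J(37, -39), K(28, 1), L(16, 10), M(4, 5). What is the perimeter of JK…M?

|JK| = √((-9)² + (40)²) = √1681 = 41
|KL| = √((-12)² + (9)²) = √225 = 15
|LM| = √((-12)² + (-5)²) = √169 = 13
|MJ| = √((33)² + (-44)²) = √3025 = 55
Perimeter = 41 + 15 + 13 + 55 = 124.

124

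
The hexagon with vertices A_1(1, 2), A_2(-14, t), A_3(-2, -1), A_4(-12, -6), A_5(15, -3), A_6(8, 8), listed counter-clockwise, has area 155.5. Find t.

-3

Write out the shoelace sum; only the two edges meeting at A_2 involve t:
2·Area = [(1·t − (-14)·2) + ((-14)·(-1) − (-2)·t)] + 278
       = 3·t + 320 = 311
⇒ t = -3.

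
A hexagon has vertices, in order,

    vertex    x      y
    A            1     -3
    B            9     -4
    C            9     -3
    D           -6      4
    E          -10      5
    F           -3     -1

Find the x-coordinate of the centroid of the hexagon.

-59/285

Apply the shoelace (surveyor's) formula. First the cross-terms c_i = x_i·y_{i+1} − x_{i+1}·y_i:
  23, 9, 18, 10, 25, 10  ⇒  2A = 95, A = 47.5.
Then Σ (x_i + x_{i+1})·c_i = -59, so x̄ = -59 / (6·47.5) = -59/285.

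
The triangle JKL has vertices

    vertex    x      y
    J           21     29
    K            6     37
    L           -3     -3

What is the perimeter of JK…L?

|JK| = √((-15)² + (8)²) = √289 = 17
|KL| = √((-9)² + (-40)²) = √1681 = 41
|LJ| = √((24)² + (32)²) = √1600 = 40
Perimeter = 17 + 41 + 40 = 98.

98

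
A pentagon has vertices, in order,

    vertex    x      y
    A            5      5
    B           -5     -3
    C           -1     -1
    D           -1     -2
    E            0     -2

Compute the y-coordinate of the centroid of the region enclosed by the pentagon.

Apply Gauss's area formula. First the cross-terms c_i = x_i·y_{i+1} − x_{i+1}·y_i:
  10, 2, 1, 2, 10  ⇒  2A = 25, A = 12.5.
Then Σ (y_i + y_{i+1})·c_i = 31, so ȳ = 31 / (6·12.5) = 31/75.

31/75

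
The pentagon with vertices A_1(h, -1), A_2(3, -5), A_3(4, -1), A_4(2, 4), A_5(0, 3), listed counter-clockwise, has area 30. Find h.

The doubled signed area Σ (x_i y_{i+1} − x_{i+1} y_i) is linear in h.
With h=0 it equals 44; the coefficient of h is -8 (from the two edges through A_1).
So -8·h + 44 = 2·30 = 60 ⇒ h = -2.

-2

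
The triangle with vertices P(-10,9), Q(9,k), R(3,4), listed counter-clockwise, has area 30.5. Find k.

The doubled signed area Σ (x_i y_{i+1} − x_{i+1} y_i) is linear in k.
With k=0 it equals 22; the coefficient of k is -13 (from the two edges through Q).
So -13·k + 22 = 2·30.5 = 61 ⇒ k = -3.

-3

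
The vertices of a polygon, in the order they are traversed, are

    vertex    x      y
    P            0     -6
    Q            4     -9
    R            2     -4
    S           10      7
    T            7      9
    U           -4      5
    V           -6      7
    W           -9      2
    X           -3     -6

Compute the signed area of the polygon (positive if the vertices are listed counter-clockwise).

Σ = (24) + (2) + (54) + (41) + (71) + (2) + (51) + (60) + (18) = 323
Signed area = Σ/2 = 161.5 (positive ⇒ counter-clockwise traversal).

161.5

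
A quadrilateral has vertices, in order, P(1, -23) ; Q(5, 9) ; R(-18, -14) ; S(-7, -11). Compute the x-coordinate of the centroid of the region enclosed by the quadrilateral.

Apply Gauss's area formula. First the cross-terms c_i = x_i·y_{i+1} − x_{i+1}·y_i:
  124, 92, 100, 172  ⇒  2A = 488, A = 244.
Then Σ (x_i + x_{i+1})·c_i = -3984, so x̄ = -3984 / (6·244) = -166/61.

-166/61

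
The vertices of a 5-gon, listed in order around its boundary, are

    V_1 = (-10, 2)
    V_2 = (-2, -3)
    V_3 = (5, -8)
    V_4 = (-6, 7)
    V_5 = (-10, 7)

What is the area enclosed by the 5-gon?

Apply the shoelace formula: 2A = Σ (x_i·y_{i+1} − x_{i+1}·y_i), indices taken mod 5.
V_1→V_2: (-10)(-3) − (-2)(2) = 34
V_2→V_3: (-2)(-8) − (5)(-3) = 31
V_3→V_4: (5)(7) − (-6)(-8) = -13
V_4→V_5: (-6)(7) − (-10)(7) = 28
V_5→V_1: (-10)(2) − (-10)(7) = 50
Σ = 130
Area = |Σ|/2 = 65.

65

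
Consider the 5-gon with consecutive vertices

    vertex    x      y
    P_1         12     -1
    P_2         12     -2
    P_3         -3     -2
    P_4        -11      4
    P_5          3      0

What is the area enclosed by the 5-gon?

45.5

Apply the surveyor's formula: 2A = Σ (x_i·y_{i+1} − x_{i+1}·y_i), indices taken mod 5.
Σ = (-12) + (-30) + (-34) + (-12) + (-3) = -91
Area = |Σ|/2 = 45.5.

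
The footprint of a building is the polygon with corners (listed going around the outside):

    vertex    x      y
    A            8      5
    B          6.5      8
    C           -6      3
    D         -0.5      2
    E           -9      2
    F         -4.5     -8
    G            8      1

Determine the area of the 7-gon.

139

Cross-terms: 31.5, 67.5, -10.5, 17, 81, 59.5, 32  ⇒  Σ = 278
Area = |Σ|/2 = 139.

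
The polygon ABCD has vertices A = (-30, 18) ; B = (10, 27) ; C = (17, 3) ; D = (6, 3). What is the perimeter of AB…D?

|AB| = √((40)² + (9)²) = √1681 = 41
|BC| = √((7)² + (-24)²) = √625 = 25
|CD| = √((-11)² + (0)²) = √121 = 11
|DA| = √((-36)² + (15)²) = √1521 = 39
Perimeter = 41 + 25 + 11 + 39 = 116.

116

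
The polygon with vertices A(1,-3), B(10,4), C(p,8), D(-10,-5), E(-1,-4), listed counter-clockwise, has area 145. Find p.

The doubled signed area Σ (x_i y_{i+1} − x_{i+1} y_i) is linear in p.
With p=0 it equals 236; the coefficient of p is -9 (from the two edges through C).
So -9·p + 236 = 2·145 = 290 ⇒ p = -6.

-6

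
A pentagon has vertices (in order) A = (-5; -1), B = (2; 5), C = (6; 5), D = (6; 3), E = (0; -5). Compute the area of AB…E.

55

Cross-terms: -23, -20, -12, -30, -25  ⇒  Σ = -110
Area = |Σ|/2 = 55.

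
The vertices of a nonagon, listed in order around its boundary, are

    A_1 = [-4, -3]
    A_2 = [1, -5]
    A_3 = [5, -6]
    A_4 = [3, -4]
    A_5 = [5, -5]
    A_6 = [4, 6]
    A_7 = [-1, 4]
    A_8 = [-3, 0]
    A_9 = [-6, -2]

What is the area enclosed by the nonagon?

72.5

Σ = (23) + (19) + (-2) + (5) + (50) + (22) + (12) + (6) + (10) = 145
Area = |Σ|/2 = 72.5.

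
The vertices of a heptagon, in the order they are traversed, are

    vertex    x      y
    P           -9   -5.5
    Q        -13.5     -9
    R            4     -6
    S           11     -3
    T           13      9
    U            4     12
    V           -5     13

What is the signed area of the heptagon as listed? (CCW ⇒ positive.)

Apply the shoelace (surveyor's) formula: 2A = Σ (x_i·y_{i+1} − x_{i+1}·y_i), indices taken mod 7.
Σ = (6.75) + (117) + (54) + (138) + (120) + (112) + (144.5) = 692.25
Signed area = Σ/2 = 346.125 (positive ⇒ counter-clockwise traversal).

346.125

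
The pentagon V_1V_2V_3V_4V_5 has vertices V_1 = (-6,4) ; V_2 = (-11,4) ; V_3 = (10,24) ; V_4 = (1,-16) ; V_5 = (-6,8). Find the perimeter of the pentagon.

104

|V_1V_2| = √((-5)² + (0)²) = √25 = 5
|V_2V_3| = √((21)² + (20)²) = √841 = 29
|V_3V_4| = √((-9)² + (-40)²) = √1681 = 41
|V_4V_5| = √((-7)² + (24)²) = √625 = 25
|V_5V_1| = √((0)² + (-4)²) = √16 = 4
Perimeter = 5 + 29 + 41 + 25 + 4 = 104.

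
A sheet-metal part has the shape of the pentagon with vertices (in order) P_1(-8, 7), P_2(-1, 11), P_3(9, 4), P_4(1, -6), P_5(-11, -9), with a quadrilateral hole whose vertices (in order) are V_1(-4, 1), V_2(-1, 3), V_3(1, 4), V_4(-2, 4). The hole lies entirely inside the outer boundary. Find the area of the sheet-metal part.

Outer boundary:
Apply the shoelace (surveyor's) formula: 2A = Σ (x_i·y_{i+1} − x_{i+1}·y_i), indices taken mod 5.
P_1→P_2: (-8)(11) − (-1)(7) = -81
P_2→P_3: (-1)(4) − (9)(11) = -103
P_3→P_4: (9)(-6) − (1)(4) = -58
P_4→P_5: (1)(-9) − (-11)(-6) = -75
P_5→P_1: (-11)(7) − (-8)(-9) = -149
Σ = -466
Area = |Σ|/2 = 233.
Hole:
Apply the shoelace formula: 2A = Σ (x_i·y_{i+1} − x_{i+1}·y_i), indices taken mod 4.
V_1→V_2: (-4)(3) − (-1)(1) = -11
V_2→V_3: (-1)(4) − (1)(3) = -7
V_3→V_4: (1)(4) − (-2)(4) = 12
V_4→V_1: (-2)(1) − (-4)(4) = 14
Σ = 8
Area = |Σ|/2 = 4.
Net area = 233 − 4 = 229.

229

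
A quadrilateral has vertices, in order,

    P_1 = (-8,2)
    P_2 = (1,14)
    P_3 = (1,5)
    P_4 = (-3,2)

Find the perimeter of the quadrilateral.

34

|P_1P_2| = √((9)² + (12)²) = √225 = 15
|P_2P_3| = √((0)² + (-9)²) = √81 = 9
|P_3P_4| = √((-4)² + (-3)²) = √25 = 5
|P_4P_1| = √((-5)² + (0)²) = √25 = 5
Perimeter = 15 + 9 + 5 + 5 = 34.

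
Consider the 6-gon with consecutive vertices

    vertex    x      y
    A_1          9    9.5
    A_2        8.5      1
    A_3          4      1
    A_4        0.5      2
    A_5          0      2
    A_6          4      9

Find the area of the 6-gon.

Apply the surveyor's formula: 2A = Σ (x_i·y_{i+1} − x_{i+1}·y_i), indices taken mod 6.
Σ = (-71.75) + (4.5) + (7.5) + (1) + (-8) + (-43) = -109.75
Area = |Σ|/2 = 54.875.

54.875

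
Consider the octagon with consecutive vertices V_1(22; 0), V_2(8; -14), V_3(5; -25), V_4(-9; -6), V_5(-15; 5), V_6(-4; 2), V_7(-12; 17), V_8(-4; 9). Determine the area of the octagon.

Σ = (-308) + (-130) + (-255) + (-135) + (-10) + (-44) + (-40) + (-198) = -1120
Area = |Σ|/2 = 560.

560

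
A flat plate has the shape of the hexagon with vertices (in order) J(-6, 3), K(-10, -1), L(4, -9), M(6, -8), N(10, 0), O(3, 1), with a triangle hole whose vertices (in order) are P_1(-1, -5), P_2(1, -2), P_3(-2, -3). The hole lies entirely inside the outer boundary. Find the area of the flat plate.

Outer boundary:
J→K: (-6)(-1) − (-10)(3) = 36
K→L: (-10)(-9) − (4)(-1) = 94
L→M: (4)(-8) − (6)(-9) = 22
M→N: (6)(0) − (10)(-8) = 80
N→O: (10)(1) − (3)(0) = 10
O→J: (3)(3) − (-6)(1) = 15
Σ = 257
Area = |Σ|/2 = 128.5.
Hole:
Apply the shoelace formula: 2A = Σ (x_i·y_{i+1} − x_{i+1}·y_i), indices taken mod 3.
Σ = (7) + (-7) + (7) = 7
Area = |Σ|/2 = 3.5.
Net area = 128.5 − 3.5 = 125.

125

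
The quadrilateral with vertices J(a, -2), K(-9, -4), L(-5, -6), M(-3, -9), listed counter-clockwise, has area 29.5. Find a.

2

The doubled signed area Σ (x_i y_{i+1} − x_{i+1} y_i) is linear in a.
With a=0 it equals 49; the coefficient of a is 5 (from the two edges through J).
So 5·a + 49 = 2·29.5 = 59 ⇒ a = 2.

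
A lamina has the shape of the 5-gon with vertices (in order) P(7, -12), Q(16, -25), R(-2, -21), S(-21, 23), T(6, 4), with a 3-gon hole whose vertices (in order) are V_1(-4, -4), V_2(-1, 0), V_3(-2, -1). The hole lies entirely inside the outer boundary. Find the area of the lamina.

Outer boundary:
Apply the shoelace (surveyor's) formula: 2A = Σ (x_i·y_{i+1} − x_{i+1}·y_i), indices taken mod 5.
Σ = (17) + (-386) + (-487) + (-222) + (-100) = -1178
Area = |Σ|/2 = 589.
Hole:
Σ = (-4) + (1) + (4) = 1
Area = |Σ|/2 = 0.5.
Net area = 589 − 0.5 = 588.5.

588.5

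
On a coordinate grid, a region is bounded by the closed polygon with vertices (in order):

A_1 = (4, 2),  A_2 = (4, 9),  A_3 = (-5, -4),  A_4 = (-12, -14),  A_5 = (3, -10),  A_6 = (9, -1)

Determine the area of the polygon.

175

Apply the shoelace (surveyor's) formula: 2A = Σ (x_i·y_{i+1} − x_{i+1}·y_i), indices taken mod 6.
A_1→A_2: (4)(9) − (4)(2) = 28
A_2→A_3: (4)(-4) − (-5)(9) = 29
A_3→A_4: (-5)(-14) − (-12)(-4) = 22
A_4→A_5: (-12)(-10) − (3)(-14) = 162
A_5→A_6: (3)(-1) − (9)(-10) = 87
A_6→A_1: (9)(2) − (4)(-1) = 22
Σ = 350
Area = |Σ|/2 = 175.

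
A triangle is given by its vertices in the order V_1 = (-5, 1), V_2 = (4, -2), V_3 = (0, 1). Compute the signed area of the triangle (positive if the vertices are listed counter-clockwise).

Apply the surveyor's formula: 2A = Σ (x_i·y_{i+1} − x_{i+1}·y_i), indices taken mod 3.
V_1→V_2: (-5)(-2) − (4)(1) = 6
V_2→V_3: (4)(1) − (0)(-2) = 4
V_3→V_1: (0)(1) − (-5)(1) = 5
Σ = 15
Signed area = Σ/2 = 7.5 (positive ⇒ counter-clockwise traversal).

7.5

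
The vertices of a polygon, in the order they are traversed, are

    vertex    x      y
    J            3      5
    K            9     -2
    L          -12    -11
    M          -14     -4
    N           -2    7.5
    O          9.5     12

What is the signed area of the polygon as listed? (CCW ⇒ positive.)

Cross-terms: -51, -123, -106, -113, -95.25, 11.5  ⇒  Σ = -476.75
Signed area = Σ/2 = -238.375 (negative ⇒ clockwise traversal).

-238.375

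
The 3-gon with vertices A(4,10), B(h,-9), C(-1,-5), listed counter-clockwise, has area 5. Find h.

-3

Write out the shoelace sum; only the two edges meeting at B involve h:
2·Area = [(4·(-9) − h·10) + (h·(-5) − (-1)·(-9))] + 10
       = -15·h + -35 = 10
⇒ h = -3.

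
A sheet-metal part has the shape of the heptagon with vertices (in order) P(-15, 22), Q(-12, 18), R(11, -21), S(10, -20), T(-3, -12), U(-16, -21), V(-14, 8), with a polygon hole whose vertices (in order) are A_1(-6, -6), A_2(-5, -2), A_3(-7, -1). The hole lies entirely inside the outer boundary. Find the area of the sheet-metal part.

436

Outer boundary:
Cross-terms: -6, 54, -10, -180, -129, -422, -188  ⇒  Σ = -881
Area = |Σ|/2 = 440.5.
Hole:
A_1→A_2: (-6)(-2) − (-5)(-6) = -18
A_2→A_3: (-5)(-1) − (-7)(-2) = -9
A_3→A_1: (-7)(-6) − (-6)(-1) = 36
Σ = 9
Area = |Σ|/2 = 4.5.
Net area = 440.5 − 4.5 = 436.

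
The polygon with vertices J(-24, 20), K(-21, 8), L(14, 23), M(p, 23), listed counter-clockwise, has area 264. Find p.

Write out the shoelace sum; only the two edges meeting at M involve p:
2·Area = [(14·23 − p·23) + (p·20 − (-24)·23)] + -367
       = -3·p + 507 = 528
⇒ p = -7.

-7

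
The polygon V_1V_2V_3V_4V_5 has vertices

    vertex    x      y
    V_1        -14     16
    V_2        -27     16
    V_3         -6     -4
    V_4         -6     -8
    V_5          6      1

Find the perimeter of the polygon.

|V_1V_2| = √((-13)² + (0)²) = √169 = 13
|V_2V_3| = √((21)² + (-20)²) = √841 = 29
|V_3V_4| = √((0)² + (-4)²) = √16 = 4
|V_4V_5| = √((12)² + (9)²) = √225 = 15
|V_5V_1| = √((-20)² + (15)²) = √625 = 25
Perimeter = 13 + 29 + 4 + 15 + 25 = 86.

86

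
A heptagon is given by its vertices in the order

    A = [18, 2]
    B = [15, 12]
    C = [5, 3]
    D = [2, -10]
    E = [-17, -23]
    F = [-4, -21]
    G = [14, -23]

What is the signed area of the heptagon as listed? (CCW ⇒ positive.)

Apply the surveyor's formula: 2A = Σ (x_i·y_{i+1} − x_{i+1}·y_i), indices taken mod 7.
A→B: (18)(12) − (15)(2) = 186
B→C: (15)(3) − (5)(12) = -15
C→D: (5)(-10) − (2)(3) = -56
D→E: (2)(-23) − (-17)(-10) = -216
E→F: (-17)(-21) − (-4)(-23) = 265
F→G: (-4)(-23) − (14)(-21) = 386
G→A: (14)(2) − (18)(-23) = 442
Σ = 992
Signed area = Σ/2 = 496 (positive ⇒ counter-clockwise traversal).

496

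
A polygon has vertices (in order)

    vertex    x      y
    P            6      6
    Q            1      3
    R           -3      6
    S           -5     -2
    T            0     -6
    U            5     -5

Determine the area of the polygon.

Apply the shoelace formula: 2A = Σ (x_i·y_{i+1} − x_{i+1}·y_i), indices taken mod 6.
Σ = (12) + (15) + (36) + (30) + (30) + (60) = 183
Area = |Σ|/2 = 91.5.

91.5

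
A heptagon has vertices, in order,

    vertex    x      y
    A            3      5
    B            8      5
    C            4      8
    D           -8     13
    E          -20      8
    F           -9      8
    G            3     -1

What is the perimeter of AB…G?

68

|AB| = √((5)² + (0)²) = √25 = 5
|BC| = √((-4)² + (3)²) = √25 = 5
|CD| = √((-12)² + (5)²) = √169 = 13
|DE| = √((-12)² + (-5)²) = √169 = 13
|EF| = √((11)² + (0)²) = √121 = 11
|FG| = √((12)² + (-9)²) = √225 = 15
|GA| = √((0)² + (6)²) = √36 = 6
Perimeter = 5 + 5 + 13 + 13 + 11 + 15 + 6 = 68.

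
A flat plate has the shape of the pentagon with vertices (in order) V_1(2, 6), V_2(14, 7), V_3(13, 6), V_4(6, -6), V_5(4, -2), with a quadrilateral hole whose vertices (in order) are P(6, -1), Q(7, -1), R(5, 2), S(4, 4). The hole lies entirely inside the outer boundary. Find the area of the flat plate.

73.5

Outer boundary:
Apply the surveyor's formula: 2A = Σ (x_i·y_{i+1} − x_{i+1}·y_i), indices taken mod 5.
Σ = (-70) + (-7) + (-114) + (12) + (28) = -151
Area = |Σ|/2 = 75.5.
Hole:
Σ = (1) + (19) + (12) + (-28) = 4
Area = |Σ|/2 = 2.
Net area = 75.5 − 2 = 73.5.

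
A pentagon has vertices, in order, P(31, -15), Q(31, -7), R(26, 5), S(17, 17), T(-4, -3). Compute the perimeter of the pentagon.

|PQ| = √((0)² + (8)²) = √64 = 8
|QR| = √((-5)² + (12)²) = √169 = 13
|RS| = √((-9)² + (12)²) = √225 = 15
|ST| = √((-21)² + (-20)²) = √841 = 29
|TP| = √((35)² + (-12)²) = √1369 = 37
Perimeter = 8 + 13 + 15 + 29 + 37 = 102.

102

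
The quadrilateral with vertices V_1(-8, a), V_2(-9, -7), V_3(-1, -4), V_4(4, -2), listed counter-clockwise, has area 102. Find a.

The doubled signed area Σ (x_i y_{i+1} − x_{i+1} y_i) is linear in a.
With a=0 it equals 87; the coefficient of a is 13 (from the two edges through V_1).
So 13·a + 87 = 2·102 = 204 ⇒ a = 9.

9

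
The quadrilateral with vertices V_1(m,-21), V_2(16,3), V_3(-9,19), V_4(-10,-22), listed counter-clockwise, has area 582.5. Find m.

-4

Write out the shoelace sum; only the two edges meeting at V_1 involve m:
2·Area = [((-10)·(-21) − m·(-22)) + (m·3 − 16·(-21))] + 719
       = 25·m + 1265 = 1165
⇒ m = -4.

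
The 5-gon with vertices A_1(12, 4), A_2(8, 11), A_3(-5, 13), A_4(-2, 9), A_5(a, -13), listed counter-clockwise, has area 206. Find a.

2

The doubled signed area Σ (x_i y_{i+1} − x_{i+1} y_i) is linear in a.
With a=0 it equals 422; the coefficient of a is -5 (from the two edges through A_5).
So -5·a + 422 = 2·206 = 412 ⇒ a = 2.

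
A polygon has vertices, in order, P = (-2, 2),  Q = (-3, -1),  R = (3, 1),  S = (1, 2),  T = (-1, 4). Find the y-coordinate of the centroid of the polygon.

19/15

Apply the shoelace (surveyor's) formula. First the cross-terms c_i = x_i·y_{i+1} − x_{i+1}·y_i:
  8, 0, 5, 6, 6  ⇒  2A = 25, A = 12.5.
Then Σ (y_i + y_{i+1})·c_i = 95, so ȳ = 95 / (6·12.5) = 19/15.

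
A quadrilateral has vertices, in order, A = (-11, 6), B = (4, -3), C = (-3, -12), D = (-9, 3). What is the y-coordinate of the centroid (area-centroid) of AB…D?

Apply the surveyor's formula. First the cross-terms c_i = x_i·y_{i+1} − x_{i+1}·y_i:
  9, -57, -117, -21  ⇒  2A = -186, A = -93.
Then Σ (y_i + y_{i+1})·c_i = 1746, so ȳ = 1746 / (6·(-93)) = -97/31.

-97/31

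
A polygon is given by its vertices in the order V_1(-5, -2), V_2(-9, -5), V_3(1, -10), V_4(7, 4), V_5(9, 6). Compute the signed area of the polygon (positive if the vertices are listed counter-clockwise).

97

Apply the surveyor's formula: 2A = Σ (x_i·y_{i+1} − x_{i+1}·y_i), indices taken mod 5.
V_1→V_2: (-5)(-5) − (-9)(-2) = 7
V_2→V_3: (-9)(-10) − (1)(-5) = 95
V_3→V_4: (1)(4) − (7)(-10) = 74
V_4→V_5: (7)(6) − (9)(4) = 6
V_5→V_1: (9)(-2) − (-5)(6) = 12
Σ = 194
Signed area = Σ/2 = 97 (positive ⇒ counter-clockwise traversal).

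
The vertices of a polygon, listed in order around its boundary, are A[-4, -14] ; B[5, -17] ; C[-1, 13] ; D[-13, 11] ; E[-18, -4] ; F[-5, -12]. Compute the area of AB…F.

406

Apply the surveyor's formula: 2A = Σ (x_i·y_{i+1} − x_{i+1}·y_i), indices taken mod 6.
A→B: (-4)(-17) − (5)(-14) = 138
B→C: (5)(13) − (-1)(-17) = 48
C→D: (-1)(11) − (-13)(13) = 158
D→E: (-13)(-4) − (-18)(11) = 250
E→F: (-18)(-12) − (-5)(-4) = 196
F→A: (-5)(-14) − (-4)(-12) = 22
Σ = 812
Area = |Σ|/2 = 406.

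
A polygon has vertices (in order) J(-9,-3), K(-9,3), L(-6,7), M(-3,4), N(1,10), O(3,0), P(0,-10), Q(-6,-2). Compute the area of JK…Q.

128

Apply the surveyor's formula: 2A = Σ (x_i·y_{i+1} − x_{i+1}·y_i), indices taken mod 8.
Σ = (-54) + (-45) + (-3) + (-34) + (-30) + (-30) + (-60) + (0) = -256
Area = |Σ|/2 = 128.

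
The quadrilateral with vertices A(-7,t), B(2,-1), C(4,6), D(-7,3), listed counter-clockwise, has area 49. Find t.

The doubled signed area Σ (x_i y_{i+1} − x_{i+1} y_i) is linear in t.
With t=0 it equals 98; the coefficient of t is -9 (from the two edges through A).
So -9·t + 98 = 2·49 = 98 ⇒ t = 0.

0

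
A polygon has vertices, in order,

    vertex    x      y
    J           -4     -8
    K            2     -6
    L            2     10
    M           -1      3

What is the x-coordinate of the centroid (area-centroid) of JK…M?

Apply the shoelace formula. First the cross-terms c_i = x_i·y_{i+1} − x_{i+1}·y_i:
  40, 32, 16, 20  ⇒  2A = 108, A = 54.
Then Σ (x_i + x_{i+1})·c_i = -36, so x̄ = -36 / (6·54) = -1/9.

-1/9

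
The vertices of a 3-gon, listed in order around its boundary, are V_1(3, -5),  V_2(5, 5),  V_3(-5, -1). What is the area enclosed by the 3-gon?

Σ = (40) + (20) + (28) = 88
Area = |Σ|/2 = 44.

44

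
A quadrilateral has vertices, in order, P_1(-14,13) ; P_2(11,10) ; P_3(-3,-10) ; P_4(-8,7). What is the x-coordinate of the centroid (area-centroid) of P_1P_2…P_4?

Apply the shoelace (surveyor's) formula. First the cross-terms c_i = x_i·y_{i+1} − x_{i+1}·y_i:
  -283, -80, -101, -6  ⇒  2A = -470, A = -235.
Then Σ (x_i + x_{i+1})·c_i = 1452, so x̄ = 1452 / (6·(-235)) = -242/235.

-242/235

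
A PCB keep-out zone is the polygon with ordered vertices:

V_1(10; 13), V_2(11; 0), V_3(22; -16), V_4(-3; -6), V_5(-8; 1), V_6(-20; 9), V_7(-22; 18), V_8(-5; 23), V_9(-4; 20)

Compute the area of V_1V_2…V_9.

720

Cross-terms: -143, -176, -180, -51, -52, -162, -416, -8, -252  ⇒  Σ = -1440
Area = |Σ|/2 = 720.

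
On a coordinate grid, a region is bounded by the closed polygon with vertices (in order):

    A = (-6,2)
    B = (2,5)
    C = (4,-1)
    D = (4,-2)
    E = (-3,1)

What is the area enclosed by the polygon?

31

A→B: (-6)(5) − (2)(2) = -34
B→C: (2)(-1) − (4)(5) = -22
C→D: (4)(-2) − (4)(-1) = -4
D→E: (4)(1) − (-3)(-2) = -2
E→A: (-3)(2) − (-6)(1) = 0
Σ = -62
Area = |Σ|/2 = 31.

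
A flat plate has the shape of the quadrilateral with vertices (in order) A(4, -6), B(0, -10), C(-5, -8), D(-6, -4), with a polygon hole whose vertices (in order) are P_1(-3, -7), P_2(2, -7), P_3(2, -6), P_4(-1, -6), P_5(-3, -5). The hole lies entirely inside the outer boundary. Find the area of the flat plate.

27

Outer boundary:
Apply the shoelace formula: 2A = Σ (x_i·y_{i+1} − x_{i+1}·y_i), indices taken mod 4.
Cross-terms: -40, -50, -28, 52  ⇒  Σ = -66
Area = |Σ|/2 = 33.
Hole:
P_1→P_2: (-3)(-7) − (2)(-7) = 35
P_2→P_3: (2)(-6) − (2)(-7) = 2
P_3→P_4: (2)(-6) − (-1)(-6) = -18
P_4→P_5: (-1)(-5) − (-3)(-6) = -13
P_5→P_1: (-3)(-7) − (-3)(-5) = 6
Σ = 12
Area = |Σ|/2 = 6.
Net area = 33 − 6 = 27.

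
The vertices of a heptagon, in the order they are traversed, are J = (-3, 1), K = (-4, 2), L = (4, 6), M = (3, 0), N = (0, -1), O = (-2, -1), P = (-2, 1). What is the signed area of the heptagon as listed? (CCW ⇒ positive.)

-30

Apply the surveyor's formula: 2A = Σ (x_i·y_{i+1} − x_{i+1}·y_i), indices taken mod 7.
Cross-terms: -2, -32, -18, -3, -2, -4, 1  ⇒  Σ = -60
Signed area = Σ/2 = -30 (negative ⇒ clockwise traversal).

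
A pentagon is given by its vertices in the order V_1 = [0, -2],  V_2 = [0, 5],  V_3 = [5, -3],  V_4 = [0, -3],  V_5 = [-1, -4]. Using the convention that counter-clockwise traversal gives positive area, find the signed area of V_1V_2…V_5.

Apply Gauss's area formula: 2A = Σ (x_i·y_{i+1} − x_{i+1}·y_i), indices taken mod 5.
Cross-terms: 0, -25, -15, -3, 2  ⇒  Σ = -41
Signed area = Σ/2 = -20.5 (negative ⇒ clockwise traversal).

-20.5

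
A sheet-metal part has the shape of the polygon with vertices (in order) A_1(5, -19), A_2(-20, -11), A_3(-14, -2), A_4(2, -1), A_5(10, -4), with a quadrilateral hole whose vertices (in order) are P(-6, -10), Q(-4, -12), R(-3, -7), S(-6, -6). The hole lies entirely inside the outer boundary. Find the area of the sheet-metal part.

337.5

Outer boundary:
Apply the shoelace (surveyor's) formula: 2A = Σ (x_i·y_{i+1} − x_{i+1}·y_i), indices taken mod 5.
Σ = (-435) + (-114) + (18) + (2) + (-170) = -699
Area = |Σ|/2 = 349.5.
Hole:
Apply Gauss's area formula: 2A = Σ (x_i·y_{i+1} − x_{i+1}·y_i), indices taken mod 4.
Σ = (32) + (-8) + (-24) + (24) = 24
Area = |Σ|/2 = 12.
Net area = 349.5 − 12 = 337.5.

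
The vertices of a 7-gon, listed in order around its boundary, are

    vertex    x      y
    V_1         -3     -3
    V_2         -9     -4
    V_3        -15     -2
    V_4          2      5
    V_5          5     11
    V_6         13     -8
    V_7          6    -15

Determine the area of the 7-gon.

262

Apply Gauss's area formula: 2A = Σ (x_i·y_{i+1} − x_{i+1}·y_i), indices taken mod 7.
Cross-terms: -15, -42, -71, -3, -183, -147, -63  ⇒  Σ = -524
Area = |Σ|/2 = 262.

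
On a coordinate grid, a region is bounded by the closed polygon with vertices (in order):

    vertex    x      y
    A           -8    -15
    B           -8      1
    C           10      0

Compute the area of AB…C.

144

Apply the surveyor's formula: 2A = Σ (x_i·y_{i+1} − x_{i+1}·y_i), indices taken mod 3.
Cross-terms: -128, -10, -150  ⇒  Σ = -288
Area = |Σ|/2 = 144.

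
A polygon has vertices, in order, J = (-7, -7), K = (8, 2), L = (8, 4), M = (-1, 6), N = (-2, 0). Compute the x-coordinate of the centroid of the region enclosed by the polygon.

125/102

Apply Gauss's area formula. First the cross-terms c_i = x_i·y_{i+1} − x_{i+1}·y_i:
  42, 16, 52, 12, 14  ⇒  2A = 136, A = 68.
Then Σ (x_i + x_{i+1})·c_i = 500, so x̄ = 500 / (6·68) = 125/102.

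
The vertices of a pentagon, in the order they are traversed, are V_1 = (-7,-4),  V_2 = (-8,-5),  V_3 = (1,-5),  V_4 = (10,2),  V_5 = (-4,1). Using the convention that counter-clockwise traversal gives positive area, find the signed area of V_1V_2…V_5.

Σ = (3) + (45) + (52) + (18) + (23) = 141
Signed area = Σ/2 = 70.5 (positive ⇒ counter-clockwise traversal).

70.5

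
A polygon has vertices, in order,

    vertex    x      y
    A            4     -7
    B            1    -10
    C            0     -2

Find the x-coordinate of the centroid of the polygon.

Apply Gauss's area formula. First the cross-terms c_i = x_i·y_{i+1} − x_{i+1}·y_i:
  -33, -2, 8  ⇒  2A = -27, A = -13.5.
Then Σ (x_i + x_{i+1})·c_i = -135, so x̄ = -135 / (6·(-13.5)) = 5/3.

5/3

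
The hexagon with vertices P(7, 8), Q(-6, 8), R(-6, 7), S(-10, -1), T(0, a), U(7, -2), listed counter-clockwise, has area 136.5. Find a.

-1

Write out the shoelace sum; only the two edges meeting at T involve a:
2·Area = [((-10)·a − 0·(-1)) + (0·(-2) − 7·a)] + 256
       = -17·a + 256 = 273
⇒ a = -1.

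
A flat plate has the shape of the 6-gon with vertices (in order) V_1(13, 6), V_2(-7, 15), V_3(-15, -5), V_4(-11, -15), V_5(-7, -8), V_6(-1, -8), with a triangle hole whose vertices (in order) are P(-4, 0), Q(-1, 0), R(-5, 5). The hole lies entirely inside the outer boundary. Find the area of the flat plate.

Outer boundary:
Apply the shoelace (surveyor's) formula: 2A = Σ (x_i·y_{i+1} − x_{i+1}·y_i), indices taken mod 6.
V_1→V_2: (13)(15) − (-7)(6) = 237
V_2→V_3: (-7)(-5) − (-15)(15) = 260
V_3→V_4: (-15)(-15) − (-11)(-5) = 170
V_4→V_5: (-11)(-8) − (-7)(-15) = -17
V_5→V_6: (-7)(-8) − (-1)(-8) = 48
V_6→V_1: (-1)(6) − (13)(-8) = 98
Σ = 796
Area = |Σ|/2 = 398.
Hole:
Apply Gauss's area formula: 2A = Σ (x_i·y_{i+1} − x_{i+1}·y_i), indices taken mod 3.
Cross-terms: 0, -5, 20  ⇒  Σ = 15
Area = |Σ|/2 = 7.5.
Net area = 398 − 7.5 = 390.5.

390.5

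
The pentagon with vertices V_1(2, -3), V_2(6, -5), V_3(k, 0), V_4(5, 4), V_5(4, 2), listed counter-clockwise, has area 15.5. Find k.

5

Write out the shoelace sum; only the two edges meeting at V_3 involve k:
2·Area = [(6·0 − k·(-5)) + (k·4 − 5·0)] + -14
       = 9·k + -14 = 31
⇒ k = 5.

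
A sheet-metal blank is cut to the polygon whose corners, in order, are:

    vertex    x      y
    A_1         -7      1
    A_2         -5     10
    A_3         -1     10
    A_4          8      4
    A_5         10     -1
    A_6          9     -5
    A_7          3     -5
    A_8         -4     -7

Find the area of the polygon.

201

Σ = (-65) + (-40) + (-84) + (-48) + (-41) + (-30) + (-41) + (-53) = -402
Area = |Σ|/2 = 201.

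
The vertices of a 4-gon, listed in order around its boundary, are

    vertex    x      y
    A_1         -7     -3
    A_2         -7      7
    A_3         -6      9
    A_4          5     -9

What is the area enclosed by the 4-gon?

Apply the shoelace formula: 2A = Σ (x_i·y_{i+1} − x_{i+1}·y_i), indices taken mod 4.
Σ = (-70) + (-21) + (9) + (-78) = -160
Area = |Σ|/2 = 80.

80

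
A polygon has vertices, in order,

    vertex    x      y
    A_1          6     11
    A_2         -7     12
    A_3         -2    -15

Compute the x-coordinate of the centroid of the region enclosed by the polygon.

-1

Apply the shoelace formula. First the cross-terms c_i = x_i·y_{i+1} − x_{i+1}·y_i:
  149, 129, 68  ⇒  2A = 346, A = 173.
Then Σ (x_i + x_{i+1})·c_i = -1038, so x̄ = -1038 / (6·173) = -1.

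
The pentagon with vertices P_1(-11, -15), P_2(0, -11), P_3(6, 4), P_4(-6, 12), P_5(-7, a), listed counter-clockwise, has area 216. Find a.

The doubled signed area Σ (x_i y_{i+1} − x_{i+1} y_i) is linear in a.
With a=0 it equals 472; the coefficient of a is 5 (from the two edges through P_5).
So 5·a + 472 = 2·216 = 432 ⇒ a = -8.

-8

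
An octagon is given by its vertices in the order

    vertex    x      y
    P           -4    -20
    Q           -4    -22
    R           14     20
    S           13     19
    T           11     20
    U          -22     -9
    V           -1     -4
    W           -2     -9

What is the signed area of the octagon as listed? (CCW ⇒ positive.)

Apply the shoelace (surveyor's) formula: 2A = Σ (x_i·y_{i+1} − x_{i+1}·y_i), indices taken mod 8.
Σ = (8) + (228) + (6) + (51) + (341) + (79) + (1) + (4) = 718
Signed area = Σ/2 = 359 (positive ⇒ counter-clockwise traversal).

359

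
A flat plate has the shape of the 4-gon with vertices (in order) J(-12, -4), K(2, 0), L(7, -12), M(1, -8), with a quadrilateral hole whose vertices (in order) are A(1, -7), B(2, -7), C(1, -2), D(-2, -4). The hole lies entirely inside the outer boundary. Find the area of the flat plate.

Outer boundary:
J→K: (-12)(0) − (2)(-4) = 8
K→L: (2)(-12) − (7)(0) = -24
L→M: (7)(-8) − (1)(-12) = -44
M→J: (1)(-4) − (-12)(-8) = -100
Σ = -160
Area = |Σ|/2 = 80.
Hole:
A→B: (1)(-7) − (2)(-7) = 7
B→C: (2)(-2) − (1)(-7) = 3
C→D: (1)(-4) − (-2)(-2) = -8
D→A: (-2)(-7) − (1)(-4) = 18
Σ = 20
Area = |Σ|/2 = 10.
Net area = 80 − 10 = 70.

70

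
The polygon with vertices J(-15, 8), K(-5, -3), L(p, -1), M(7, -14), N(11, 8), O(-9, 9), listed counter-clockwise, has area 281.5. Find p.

-2

Write out the shoelace sum; only the two edges meeting at L involve p:
2·Area = [((-5)·(-1) − p·(-3)) + (p·(-14) − 7·(-1))] + 529
       = -11·p + 541 = 563
⇒ p = -2.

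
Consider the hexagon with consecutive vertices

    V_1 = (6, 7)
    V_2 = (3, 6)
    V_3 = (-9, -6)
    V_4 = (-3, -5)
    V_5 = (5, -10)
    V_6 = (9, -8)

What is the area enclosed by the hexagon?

147

Apply Gauss's area formula: 2A = Σ (x_i·y_{i+1} − x_{i+1}·y_i), indices taken mod 6.
Σ = (15) + (36) + (27) + (55) + (50) + (111) = 294
Area = |Σ|/2 = 147.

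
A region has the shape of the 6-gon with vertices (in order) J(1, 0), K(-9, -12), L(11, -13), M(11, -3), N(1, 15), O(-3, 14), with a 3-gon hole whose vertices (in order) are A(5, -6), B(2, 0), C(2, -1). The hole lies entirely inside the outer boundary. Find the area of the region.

Outer boundary:
Σ = (-12) + (249) + (110) + (168) + (59) + (-14) = 560
Area = |Σ|/2 = 280.
Hole:
Σ = (12) + (-2) + (-7) = 3
Area = |Σ|/2 = 1.5.
Net area = 280 − 1.5 = 278.5.

278.5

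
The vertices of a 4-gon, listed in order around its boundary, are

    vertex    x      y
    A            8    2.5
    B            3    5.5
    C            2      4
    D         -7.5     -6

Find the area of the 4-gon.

42.375

Σ = (36.5) + (1) + (18) + (29.25) = 84.75
Area = |Σ|/2 = 42.375.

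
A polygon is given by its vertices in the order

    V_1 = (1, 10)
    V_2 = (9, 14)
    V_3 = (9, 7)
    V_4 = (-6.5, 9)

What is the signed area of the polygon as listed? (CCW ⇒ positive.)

Apply the shoelace (surveyor's) formula: 2A = Σ (x_i·y_{i+1} − x_{i+1}·y_i), indices taken mod 4.
V_1→V_2: (1)(14) − (9)(10) = -76
V_2→V_3: (9)(7) − (9)(14) = -63
V_3→V_4: (9)(9) − (-6.5)(7) = 126.5
V_4→V_1: (-6.5)(10) − (1)(9) = -74
Σ = -86.5
Signed area = Σ/2 = -43.25 (negative ⇒ clockwise traversal).

-43.25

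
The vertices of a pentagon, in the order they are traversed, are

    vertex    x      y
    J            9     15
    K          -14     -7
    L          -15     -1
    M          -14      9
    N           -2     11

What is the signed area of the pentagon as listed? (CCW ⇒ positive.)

Σ = (147) + (-91) + (-149) + (-136) + (-129) = -358
Signed area = Σ/2 = -179 (negative ⇒ clockwise traversal).

-179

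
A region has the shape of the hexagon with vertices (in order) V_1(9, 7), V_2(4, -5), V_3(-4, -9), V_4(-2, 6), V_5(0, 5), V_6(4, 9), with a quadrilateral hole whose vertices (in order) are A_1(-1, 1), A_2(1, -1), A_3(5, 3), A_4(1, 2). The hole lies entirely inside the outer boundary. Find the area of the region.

Outer boundary:
Apply Gauss's area formula: 2A = Σ (x_i·y_{i+1} − x_{i+1}·y_i), indices taken mod 6.
Σ = (-73) + (-56) + (-42) + (-10) + (-20) + (-53) = -254
Area = |Σ|/2 = 127.
Hole:
Σ = (0) + (8) + (7) + (3) = 18
Area = |Σ|/2 = 9.
Net area = 127 − 9 = 118.

118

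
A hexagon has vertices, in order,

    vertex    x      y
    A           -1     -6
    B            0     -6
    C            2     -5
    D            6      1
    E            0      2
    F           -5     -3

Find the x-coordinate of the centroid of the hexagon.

Apply the surveyor's formula. First the cross-terms c_i = x_i·y_{i+1} − x_{i+1}·y_i:
  6, 12, 32, 12, 10, 27  ⇒  2A = 99, A = 49.5.
Then Σ (x_i + x_{i+1})·c_i = 134, so x̄ = 134 / (6·49.5) = 134/297.

134/297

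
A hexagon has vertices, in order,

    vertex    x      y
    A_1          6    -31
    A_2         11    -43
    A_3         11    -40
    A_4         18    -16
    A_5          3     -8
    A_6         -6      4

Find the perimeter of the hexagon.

|A_1A_2| = √((5)² + (-12)²) = √169 = 13
|A_2A_3| = √((0)² + (3)²) = √9 = 3
|A_3A_4| = √((7)² + (24)²) = √625 = 25
|A_4A_5| = √((-15)² + (8)²) = √289 = 17
|A_5A_6| = √((-9)² + (12)²) = √225 = 15
|A_6A_1| = √((12)² + (-35)²) = √1369 = 37
Perimeter = 13 + 3 + 25 + 17 + 15 + 37 = 110.

110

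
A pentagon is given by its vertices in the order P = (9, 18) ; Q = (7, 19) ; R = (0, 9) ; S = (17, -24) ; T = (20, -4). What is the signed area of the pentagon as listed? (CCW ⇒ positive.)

381.5

Cross-terms: 45, 63, -153, 412, 396  ⇒  Σ = 763
Signed area = Σ/2 = 381.5 (positive ⇒ counter-clockwise traversal).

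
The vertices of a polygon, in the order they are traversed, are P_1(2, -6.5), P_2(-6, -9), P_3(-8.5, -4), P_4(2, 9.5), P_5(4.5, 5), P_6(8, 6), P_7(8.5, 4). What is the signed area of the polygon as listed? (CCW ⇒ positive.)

Apply the shoelace formula: 2A = Σ (x_i·y_{i+1} − x_{i+1}·y_i), indices taken mod 7.
Cross-terms: -57, -52.5, -72.75, -32.75, -13, -19, -63.25  ⇒  Σ = -310.25
Signed area = Σ/2 = -155.125 (negative ⇒ clockwise traversal).

-155.125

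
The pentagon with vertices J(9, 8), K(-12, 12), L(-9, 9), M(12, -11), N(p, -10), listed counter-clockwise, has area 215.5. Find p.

14

The doubled signed area Σ (x_i y_{i+1} − x_{i+1} y_i) is linear in p.
With p=0 it equals 165; the coefficient of p is 19 (from the two edges through N).
So 19·p + 165 = 2·215.5 = 431 ⇒ p = 14.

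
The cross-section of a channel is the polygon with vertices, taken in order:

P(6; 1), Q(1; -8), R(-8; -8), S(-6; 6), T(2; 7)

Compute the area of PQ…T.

155.5

Apply Gauss's area formula: 2A = Σ (x_i·y_{i+1} − x_{i+1}·y_i), indices taken mod 5.
Cross-terms: -49, -72, -96, -54, -40  ⇒  Σ = -311
Area = |Σ|/2 = 155.5.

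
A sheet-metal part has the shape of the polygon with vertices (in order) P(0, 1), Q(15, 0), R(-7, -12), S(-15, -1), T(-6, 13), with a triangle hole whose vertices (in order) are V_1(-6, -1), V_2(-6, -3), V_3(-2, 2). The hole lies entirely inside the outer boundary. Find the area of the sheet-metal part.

Outer boundary:
Apply the shoelace (surveyor's) formula: 2A = Σ (x_i·y_{i+1} − x_{i+1}·y_i), indices taken mod 5.
Σ = (-15) + (-180) + (-173) + (-201) + (-6) = -575
Area = |Σ|/2 = 287.5.
Hole:
Apply Gauss's area formula: 2A = Σ (x_i·y_{i+1} − x_{i+1}·y_i), indices taken mod 3.
Σ = (12) + (-18) + (14) = 8
Area = |Σ|/2 = 4.
Net area = 287.5 − 4 = 283.5.

283.5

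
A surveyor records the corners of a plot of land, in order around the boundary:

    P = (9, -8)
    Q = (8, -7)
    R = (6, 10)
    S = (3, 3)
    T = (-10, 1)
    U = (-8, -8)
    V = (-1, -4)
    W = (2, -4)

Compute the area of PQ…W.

Σ = (1) + (122) + (-12) + (33) + (88) + (24) + (12) + (20) = 288
Area = |Σ|/2 = 144.

144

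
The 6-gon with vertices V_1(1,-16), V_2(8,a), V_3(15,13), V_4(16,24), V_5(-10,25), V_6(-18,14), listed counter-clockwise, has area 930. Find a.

-18

The doubled signed area Σ (x_i y_{i+1} − x_{i+1} y_i) is linear in a.
With a=0 it equals 1608; the coefficient of a is -14 (from the two edges through V_2).
So -14·a + 1608 = 2·930 = 1860 ⇒ a = -18.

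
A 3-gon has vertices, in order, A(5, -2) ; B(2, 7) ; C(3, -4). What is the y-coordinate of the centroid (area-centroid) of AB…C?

Apply the shoelace formula. First the cross-terms c_i = x_i·y_{i+1} − x_{i+1}·y_i:
  39, -29, 14  ⇒  2A = 24, A = 12.
Then Σ (y_i + y_{i+1})·c_i = 24, so ȳ = 24 / (6·12) = 1/3.

1/3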